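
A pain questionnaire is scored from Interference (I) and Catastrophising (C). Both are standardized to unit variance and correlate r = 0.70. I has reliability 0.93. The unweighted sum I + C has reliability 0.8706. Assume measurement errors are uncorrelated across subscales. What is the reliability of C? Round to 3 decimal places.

0.630

Var(I+C) = 2 + 2·0.70 = 3.400.
True-score variance = ρ_I + ρ_C + 2·0.70, so 0.8706 = (0.93 + ρ_C + 1.40) / 3.400.
ρ_C = 0.8706·3.400 − 0.93 − 1.40 = 0.630.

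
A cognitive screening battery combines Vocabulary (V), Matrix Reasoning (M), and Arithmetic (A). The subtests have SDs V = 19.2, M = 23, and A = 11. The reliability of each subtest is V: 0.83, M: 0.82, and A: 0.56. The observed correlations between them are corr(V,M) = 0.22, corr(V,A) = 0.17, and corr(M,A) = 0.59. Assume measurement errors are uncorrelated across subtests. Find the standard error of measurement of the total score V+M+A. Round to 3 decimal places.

14.530

Var(total) = 1018.64 + 564.652 = 1583.29.
True-score variance = 807.511 + 564.652 = 1372.16, so reliability = 0.8667.
Error variance = 1583.29 − 1372.16 = 211.129; SEM = √211.129 = 14.530.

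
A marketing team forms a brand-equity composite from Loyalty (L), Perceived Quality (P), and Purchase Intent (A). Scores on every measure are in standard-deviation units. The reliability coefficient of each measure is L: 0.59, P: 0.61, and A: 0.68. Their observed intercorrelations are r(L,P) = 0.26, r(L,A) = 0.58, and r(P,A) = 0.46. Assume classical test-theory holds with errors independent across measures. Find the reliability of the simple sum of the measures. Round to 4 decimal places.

Var(L+P+A) = 3 + 2·[0.26 + 0.58 + 0.46] = 3 + 2.6 = 5.6.
Under uncorrelated errors the observed covariances equal the true-score covariances, so only the own-variance terms attenuate.
True-score variance = [0.59 + 0.61 + 0.68] + 2.6 = 1.88 + 2.6 = 4.48.
Reliability = 4.48 / 5.6 = 0.8000.

0.8000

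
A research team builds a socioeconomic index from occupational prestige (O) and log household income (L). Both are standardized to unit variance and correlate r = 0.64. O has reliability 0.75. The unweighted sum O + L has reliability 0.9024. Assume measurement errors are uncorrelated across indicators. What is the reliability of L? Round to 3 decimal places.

Var(O+L) = 2 + 2·0.64 = 3.280.
True-score variance = ρ_O + ρ_L + 2·0.64, so 0.9024 = (0.75 + ρ_L + 1.28) / 3.280.
ρ_L = 0.9024·3.280 − 0.75 − 1.28 = 0.930.

0.930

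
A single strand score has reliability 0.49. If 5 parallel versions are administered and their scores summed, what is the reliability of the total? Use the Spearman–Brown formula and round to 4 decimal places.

0.8277

ρ_k = kρ / (1 + (k−1)ρ) = 5·0.49 / (1 + 4·0.49) = 2.450 / 2.960 = 0.8277.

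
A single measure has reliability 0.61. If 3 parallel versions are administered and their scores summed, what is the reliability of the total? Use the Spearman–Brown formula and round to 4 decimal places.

ρ_k = kρ / (1 + (k−1)ρ) = 3·0.61 / (1 + 2·0.61) = 1.830 / 2.220 = 0.8243.

0.8243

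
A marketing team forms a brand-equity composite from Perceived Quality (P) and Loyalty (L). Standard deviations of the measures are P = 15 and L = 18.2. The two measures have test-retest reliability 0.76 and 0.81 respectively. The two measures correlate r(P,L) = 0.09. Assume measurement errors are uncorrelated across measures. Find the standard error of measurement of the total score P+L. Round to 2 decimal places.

10.81

Var(total) = 556.24 + 49.14 = 605.38.
True-score variance = 439.304 + 49.14 = 488.444, so reliability = 0.8068.
Error variance = 605.38 − 488.444 = 116.936; SEM = √116.936 = 10.81.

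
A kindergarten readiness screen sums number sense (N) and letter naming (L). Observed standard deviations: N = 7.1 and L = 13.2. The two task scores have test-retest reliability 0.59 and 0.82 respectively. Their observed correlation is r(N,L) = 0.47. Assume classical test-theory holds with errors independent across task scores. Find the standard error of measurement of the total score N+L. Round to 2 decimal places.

7.21

Var(total) = 224.65 + 88.0968 = 312.747.
True-score variance = 172.619 + 88.0968 = 260.715, so reliability = 0.8336.
Error variance = 312.747 − 260.715 = 52.0313; SEM = √52.0313 = 7.21.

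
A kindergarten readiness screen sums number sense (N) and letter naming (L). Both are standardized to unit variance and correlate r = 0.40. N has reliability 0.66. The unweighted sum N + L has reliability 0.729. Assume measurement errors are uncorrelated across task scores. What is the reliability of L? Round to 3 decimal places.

0.581

Var(N+L) = 2 + 2·0.40 = 2.800.
True-score variance = ρ_N + ρ_L + 2·0.40, so 0.729 = (0.66 + ρ_L + 0.80) / 2.800.
ρ_L = 0.729·2.800 − 0.66 − 0.80 = 0.581.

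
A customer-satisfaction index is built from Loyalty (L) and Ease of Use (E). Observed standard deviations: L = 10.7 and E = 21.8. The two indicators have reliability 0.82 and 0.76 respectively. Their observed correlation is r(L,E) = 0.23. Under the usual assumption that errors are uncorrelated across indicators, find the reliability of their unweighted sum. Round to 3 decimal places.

0.807

Var(L+E) = 10.7² + 21.8² + 2·[10.7·21.8·0.23] = 589.73 + 107.3 = 697.03.
Under uncorrelated errors the observed covariances equal the true-score covariances, so only the own-variance terms attenuate.
True-score variance = [10.7²·0.82 + 21.8²·0.76] + 107.3 = 455.064 + 107.3 = 562.364.
Reliability = 562.364 / 697.03 = 0.807.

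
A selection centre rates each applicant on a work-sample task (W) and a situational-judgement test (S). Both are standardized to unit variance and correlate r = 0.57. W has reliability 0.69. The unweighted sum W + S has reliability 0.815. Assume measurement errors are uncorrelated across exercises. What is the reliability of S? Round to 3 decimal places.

0.729

Var(W+S) = 2 + 2·0.57 = 3.140.
True-score variance = ρ_W + ρ_S + 2·0.57, so 0.815 = (0.69 + ρ_S + 1.14) / 3.140.
ρ_S = 0.815·3.140 − 0.69 − 1.14 = 0.729.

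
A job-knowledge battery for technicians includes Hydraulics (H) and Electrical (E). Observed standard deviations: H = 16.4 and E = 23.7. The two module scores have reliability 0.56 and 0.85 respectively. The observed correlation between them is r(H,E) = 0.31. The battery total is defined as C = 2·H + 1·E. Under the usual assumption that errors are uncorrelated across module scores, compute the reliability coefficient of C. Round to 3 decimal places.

Var(C) = 2²·16.4² + 23.7² + 2·[2·16.4·23.7·0.31] = 1637.53 + 481.963 = 2119.49.
With uncorrelated errors the cross-covariances are all true-score covariance, so they carry over unchanged; only the diagonal terms shrink to ρᵢσᵢ².
True-score variance = [2²·16.4²·0.56 + 23.7²·0.85] + 481.963 = 1079.91 + 481.963 = 1561.87.
Reliability = 1561.87 / 2119.49 = 0.737.

0.737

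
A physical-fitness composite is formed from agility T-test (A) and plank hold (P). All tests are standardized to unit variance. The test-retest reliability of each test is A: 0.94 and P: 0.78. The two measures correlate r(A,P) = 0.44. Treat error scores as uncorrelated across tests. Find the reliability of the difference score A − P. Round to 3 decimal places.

0.750

Var(A−P) = 1 + 1 − 2·0.44 = 2 − 0.88 = 1.12.
With uncorrelated errors the cross-covariances are all true-score covariance, so they carry over unchanged; only the diagonal terms shrink to ρᵢσᵢ².
True-score variance = [0.94 + 0.78] − 0.88 = 1.72 − 0.88 = 0.84.
Reliability = 0.84 / 1.12 = 0.750.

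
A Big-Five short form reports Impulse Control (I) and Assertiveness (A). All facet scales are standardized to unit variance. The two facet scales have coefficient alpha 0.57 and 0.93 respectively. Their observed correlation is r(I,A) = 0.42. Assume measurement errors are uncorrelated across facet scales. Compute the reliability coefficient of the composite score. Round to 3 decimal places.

Var(I+A) = 2 + 2·[0.42] = 2 + 0.84 = 2.84.
Because errors are independent across components, Cov(Tᵢ,Tⱼ) = Cov(Xᵢ,Xⱼ); the off-diagonal part of the true-score variance is the same as above.
True-score variance = [0.57 + 0.93] + 0.84 = 1.5 + 0.84 = 2.34.
Reliability = 2.34 / 2.84 = 0.824.

0.824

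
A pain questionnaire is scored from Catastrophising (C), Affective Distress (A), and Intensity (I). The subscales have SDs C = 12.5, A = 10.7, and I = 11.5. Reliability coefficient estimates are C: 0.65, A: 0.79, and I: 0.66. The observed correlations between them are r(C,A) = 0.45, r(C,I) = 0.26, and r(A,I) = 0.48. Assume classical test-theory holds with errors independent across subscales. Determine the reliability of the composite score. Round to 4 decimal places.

0.8273

Var(C+A+I) = 12.5² + 10.7² + 11.5² + 2·[12.5·10.7·0.45 + 12.5·11.5·0.26 + 10.7·11.5·0.48] = 402.99 + 313.253 = 716.243.
Because errors are independent across components, Cov(Tᵢ,Tⱼ) = Cov(Xᵢ,Xⱼ); the off-diagonal part of the true-score variance is the same as above.
True-score variance = [12.5²·0.65 + 10.7²·0.79 + 11.5²·0.66] + 313.253 = 279.295 + 313.253 = 592.548.
Reliability = 592.548 / 716.243 = 0.8273.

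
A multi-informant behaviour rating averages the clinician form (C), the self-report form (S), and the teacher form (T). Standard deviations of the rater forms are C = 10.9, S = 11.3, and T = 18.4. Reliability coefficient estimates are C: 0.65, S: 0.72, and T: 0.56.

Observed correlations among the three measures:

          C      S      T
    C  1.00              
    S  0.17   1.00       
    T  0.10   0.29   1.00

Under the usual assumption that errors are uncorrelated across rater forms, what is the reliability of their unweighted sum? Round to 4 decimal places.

Var(C+S+T) = 10.9² + 11.3² + 18.4² + 2·[10.9·11.3·0.17 + 10.9·18.4·0.10 + 11.3·18.4·0.29] = 585.06 + 202.583 = 787.643.
Because errors are independent across components, Cov(Tᵢ,Tⱼ) = Cov(Xᵢ,Xⱼ); the off-diagonal part of the true-score variance is the same as above.
True-score variance = [10.9²·0.65 + 11.3²·0.72 + 18.4²·0.56] + 202.583 = 358.757 + 202.583 = 561.34.
Reliability = 561.34 / 787.643 = 0.7127.

0.7127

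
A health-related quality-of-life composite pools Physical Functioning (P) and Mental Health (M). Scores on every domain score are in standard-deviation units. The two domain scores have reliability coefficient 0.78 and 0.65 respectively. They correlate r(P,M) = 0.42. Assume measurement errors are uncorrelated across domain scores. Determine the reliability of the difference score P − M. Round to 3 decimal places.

0.509

Var(P−M) = 1 + 1 − 2·0.42 = 2 − 0.84 = 1.16.
Under uncorrelated errors the observed covariances equal the true-score covariances, so only the own-variance terms attenuate.
True-score variance = [0.78 + 0.65] − 0.84 = 1.43 − 0.84 = 0.59.
Reliability = 0.59 / 1.16 = 0.509.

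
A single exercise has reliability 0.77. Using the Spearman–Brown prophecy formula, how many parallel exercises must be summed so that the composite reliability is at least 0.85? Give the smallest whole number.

k ≥ ρ*(1−ρ₁)/(ρ₁(1−ρ*)) = 0.85·0.23 / (0.77·0.15) = 1.693.
Smallest integer k = 2.

2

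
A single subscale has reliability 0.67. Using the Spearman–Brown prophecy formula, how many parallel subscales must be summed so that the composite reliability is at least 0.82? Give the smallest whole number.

3

k ≥ ρ*(1−ρ₁)/(ρ₁(1−ρ*)) = 0.82·0.33 / (0.67·0.18) = 2.244.
Smallest integer k = 3.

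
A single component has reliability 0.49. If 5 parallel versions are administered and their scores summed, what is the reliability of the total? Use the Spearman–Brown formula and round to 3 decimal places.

0.828

ρ_k = kρ / (1 + (k−1)ρ) = 5·0.49 / (1 + 4·0.49) = 2.450 / 2.960 = 0.828.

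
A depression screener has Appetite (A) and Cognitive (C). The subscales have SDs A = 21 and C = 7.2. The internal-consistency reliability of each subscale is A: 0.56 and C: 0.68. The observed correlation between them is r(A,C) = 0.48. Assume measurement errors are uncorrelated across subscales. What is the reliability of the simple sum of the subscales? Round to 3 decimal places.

0.670

Var(A+C) = 21² + 7.2² + 2·[21·7.2·0.48] = 492.84 + 145.152 = 637.992.
With uncorrelated errors the cross-covariances are all true-score covariance, so they carry over unchanged; only the diagonal terms shrink to ρᵢσᵢ².
True-score variance = [21²·0.56 + 7.2²·0.68] + 145.152 = 282.211 + 145.152 = 427.363.
Reliability = 427.363 / 637.992 = 0.670.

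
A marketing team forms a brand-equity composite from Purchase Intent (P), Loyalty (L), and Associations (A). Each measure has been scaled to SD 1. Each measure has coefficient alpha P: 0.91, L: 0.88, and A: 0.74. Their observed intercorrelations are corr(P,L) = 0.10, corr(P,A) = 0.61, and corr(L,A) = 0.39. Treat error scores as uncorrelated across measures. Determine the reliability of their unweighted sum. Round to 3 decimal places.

0.910

Var(P+L+A) = 3 + 2·[0.10 + 0.61 + 0.39] = 3 + 2.2 = 5.2.
Under uncorrelated errors the observed covariances equal the true-score covariances, so only the own-variance terms attenuate.
True-score variance = [0.91 + 0.88 + 0.74] + 2.2 = 2.53 + 2.2 = 4.73.
Reliability = 4.73 / 5.2 = 0.910.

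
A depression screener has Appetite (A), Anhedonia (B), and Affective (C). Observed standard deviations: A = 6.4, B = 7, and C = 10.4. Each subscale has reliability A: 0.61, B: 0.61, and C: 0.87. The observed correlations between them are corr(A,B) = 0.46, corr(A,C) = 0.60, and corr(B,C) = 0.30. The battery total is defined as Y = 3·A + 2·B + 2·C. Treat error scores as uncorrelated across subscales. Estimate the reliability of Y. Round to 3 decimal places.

Var(Y) = 3²·6.4² + 2²·7² + 2²·10.4² + 2·[6·6.4·7·0.46 + 6·6.4·10.4·0.60 + 4·7·10.4·0.30] = 997.28 + 901.248 = 1898.53.
Under uncorrelated errors the observed covariances equal the true-score covariances, so only the own-variance terms attenuate.
True-score variance = [3²·6.4²·0.61 + 2²·7²·0.61 + 2²·10.4²·0.87] + 901.248 = 720.827 + 901.248 = 1622.08.
Reliability = 1622.08 / 1898.53 = 0.854.

0.854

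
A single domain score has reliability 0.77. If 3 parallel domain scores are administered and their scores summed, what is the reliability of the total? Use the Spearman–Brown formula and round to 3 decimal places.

0.909

ρ_k = kρ / (1 + (k−1)ρ) = 3·0.77 / (1 + 2·0.77) = 2.310 / 2.540 = 0.909.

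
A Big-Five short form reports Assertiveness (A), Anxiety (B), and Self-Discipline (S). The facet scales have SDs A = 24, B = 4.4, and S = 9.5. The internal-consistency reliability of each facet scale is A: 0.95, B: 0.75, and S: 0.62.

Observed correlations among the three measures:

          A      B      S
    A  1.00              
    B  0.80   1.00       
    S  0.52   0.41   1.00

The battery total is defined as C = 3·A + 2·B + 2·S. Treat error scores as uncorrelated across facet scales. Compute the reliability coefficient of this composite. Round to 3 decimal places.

Var(C) = 3²·24² + 2²·4.4² + 2²·9.5² + 2·[6·24·4.4·0.80 + 6·24·9.5·0.52 + 4·4.4·9.5·0.41] = 5622.44 + 2573.58 = 8196.02.
With uncorrelated errors the cross-covariances are all true-score covariance, so they carry over unchanged; only the diagonal terms shrink to ρᵢσᵢ².
True-score variance = [3²·24²·0.95 + 2²·4.4²·0.75 + 2²·9.5²·0.62] + 2573.58 = 5206.7 + 2573.58 = 7780.28.
Reliability = 7780.28 / 8196.02 = 0.949.

0.949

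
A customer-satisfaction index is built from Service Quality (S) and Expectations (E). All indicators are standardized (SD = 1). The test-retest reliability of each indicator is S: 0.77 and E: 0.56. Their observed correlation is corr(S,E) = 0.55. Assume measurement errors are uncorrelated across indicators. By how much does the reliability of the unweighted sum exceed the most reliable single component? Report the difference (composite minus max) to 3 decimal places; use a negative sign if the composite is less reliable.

Var(sum) = 2 + 1.1 = 3.1; true-score variance = 1.33 + 1.1 = 2.43; composite reliability = 0.7839.
Max component reliability = 0.7700.
Difference = 0.7839 − 0.7700 = 0.014.

0.014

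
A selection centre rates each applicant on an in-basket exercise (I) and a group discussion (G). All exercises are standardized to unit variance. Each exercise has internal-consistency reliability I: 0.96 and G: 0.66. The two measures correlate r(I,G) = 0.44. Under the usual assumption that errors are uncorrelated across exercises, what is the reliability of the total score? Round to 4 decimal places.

Var(I+G) = 2 + 2·[0.44] = 2 + 0.88 = 2.88.
Under uncorrelated errors the observed covariances equal the true-score covariances, so only the own-variance terms attenuate.
True-score variance = [0.96 + 0.66] + 0.88 = 1.62 + 0.88 = 2.5.
Reliability = 2.5 / 2.88 = 0.8681.

0.8681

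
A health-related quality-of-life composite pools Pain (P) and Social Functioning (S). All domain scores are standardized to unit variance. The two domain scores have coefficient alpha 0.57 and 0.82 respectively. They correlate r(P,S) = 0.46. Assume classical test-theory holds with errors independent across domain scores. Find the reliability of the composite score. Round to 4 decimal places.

Var(P+S) = 2 + 2·[0.46] = 2 + 0.92 = 2.92.
Under uncorrelated errors the observed covariances equal the true-score covariances, so only the own-variance terms attenuate.
True-score variance = [0.57 + 0.82] + 0.92 = 1.39 + 0.92 = 2.31.
Reliability = 2.31 / 2.92 = 0.7911.

0.7911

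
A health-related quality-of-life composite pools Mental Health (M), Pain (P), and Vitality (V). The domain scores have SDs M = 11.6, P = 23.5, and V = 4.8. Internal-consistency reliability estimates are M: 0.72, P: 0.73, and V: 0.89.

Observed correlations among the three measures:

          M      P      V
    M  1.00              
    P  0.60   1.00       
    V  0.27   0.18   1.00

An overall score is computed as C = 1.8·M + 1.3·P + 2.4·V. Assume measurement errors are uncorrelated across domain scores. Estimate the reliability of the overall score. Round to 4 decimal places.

Var(C) = 1.8²·11.6² + 1.3²·23.5² + 2.4²·4.8² + 2·[2.34·11.6·23.5·0.60 + 4.32·11.6·4.8·0.27 + 3.12·23.5·4.8·0.18] = 1501.99 + 1022.05 = 2524.04.
With uncorrelated errors the cross-covariances are all true-score covariance, so they carry over unchanged; only the diagonal terms shrink to ρᵢσᵢ².
True-score variance = [1.8²·11.6²·0.72 + 1.3²·23.5²·0.73 + 2.4²·4.8²·0.89] + 1022.05 = 1113.32 + 1022.05 = 2135.37.
Reliability = 2135.37 / 2524.04 = 0.8460.

0.8460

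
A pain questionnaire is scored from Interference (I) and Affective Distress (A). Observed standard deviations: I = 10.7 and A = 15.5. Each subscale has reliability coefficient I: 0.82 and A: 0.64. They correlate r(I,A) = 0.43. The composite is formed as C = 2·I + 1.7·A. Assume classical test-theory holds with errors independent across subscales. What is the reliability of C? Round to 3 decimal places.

Var(C) = 2²·10.7² + 1.7²·15.5² + 2·[3.4·10.7·15.5·0.43] = 1152.28 + 484.945 = 1637.23.
Under uncorrelated errors the observed covariances equal the true-score covariances, so only the own-variance terms attenuate.
True-score variance = [2²·10.7²·0.82 + 1.7²·15.5²·0.64] + 484.945 = 819.894 + 484.945 = 1304.84.
Reliability = 1304.84 / 1637.23 = 0.797.

0.797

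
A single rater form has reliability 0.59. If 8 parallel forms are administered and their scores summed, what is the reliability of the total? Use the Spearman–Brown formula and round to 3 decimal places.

ρ_k = kρ / (1 + (k−1)ρ) = 8·0.59 / (1 + 7·0.59) = 4.720 / 5.130 = 0.920.

0.920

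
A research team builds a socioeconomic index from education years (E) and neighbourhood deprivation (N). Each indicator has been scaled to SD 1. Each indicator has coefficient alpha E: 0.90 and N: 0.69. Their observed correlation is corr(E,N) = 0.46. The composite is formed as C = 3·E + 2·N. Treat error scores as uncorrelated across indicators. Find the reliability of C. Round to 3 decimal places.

Var(C) = 3² + 2² + 2·[6·0.46] = 13 + 5.52 = 18.52.
With uncorrelated errors the cross-covariances are all true-score covariance, so they carry over unchanged; only the diagonal terms shrink to ρᵢσᵢ².
True-score variance = [3²·0.90 + 2²·0.69] + 5.52 = 10.86 + 5.52 = 16.38.
Reliability = 16.38 / 18.52 = 0.884.

0.884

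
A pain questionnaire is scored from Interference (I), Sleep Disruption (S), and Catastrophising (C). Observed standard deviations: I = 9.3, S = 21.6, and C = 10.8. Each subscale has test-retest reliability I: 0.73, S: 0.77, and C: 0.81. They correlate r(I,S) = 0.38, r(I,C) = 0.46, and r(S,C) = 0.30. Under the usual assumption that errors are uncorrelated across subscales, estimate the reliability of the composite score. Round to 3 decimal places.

Var(I+S+C) = 9.3² + 21.6² + 10.8² + 2·[9.3·21.6·0.38 + 9.3·10.8·0.46 + 21.6·10.8·0.30] = 669.69 + 385.042 = 1054.73.
With uncorrelated errors the cross-covariances are all true-score covariance, so they carry over unchanged; only the diagonal terms shrink to ρᵢσᵢ².
True-score variance = [9.3²·0.73 + 21.6²·0.77 + 10.8²·0.81] + 385.042 = 516.867 + 385.042 = 901.909.
Reliability = 901.909 / 1054.73 = 0.855.

0.855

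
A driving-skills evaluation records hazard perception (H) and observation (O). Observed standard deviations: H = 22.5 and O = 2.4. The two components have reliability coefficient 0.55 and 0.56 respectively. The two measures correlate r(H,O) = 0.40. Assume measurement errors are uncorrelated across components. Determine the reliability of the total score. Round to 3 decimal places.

Var(H+O) = 22.5² + 2.4² + 2·[22.5·2.4·0.40] = 512.01 + 43.2 = 555.21.
Under uncorrelated errors the observed covariances equal the true-score covariances, so only the own-variance terms attenuate.
True-score variance = [22.5²·0.55 + 2.4²·0.56] + 43.2 = 281.663 + 43.2 = 324.863.
Reliability = 324.863 / 555.21 = 0.585.

0.585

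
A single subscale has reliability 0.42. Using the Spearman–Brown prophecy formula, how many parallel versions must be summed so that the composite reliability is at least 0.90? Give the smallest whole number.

13

k ≥ ρ*(1−ρ₁)/(ρ₁(1−ρ*)) = 0.90·0.58 / (0.42·0.10) = 12.429.
Smallest integer k = 13.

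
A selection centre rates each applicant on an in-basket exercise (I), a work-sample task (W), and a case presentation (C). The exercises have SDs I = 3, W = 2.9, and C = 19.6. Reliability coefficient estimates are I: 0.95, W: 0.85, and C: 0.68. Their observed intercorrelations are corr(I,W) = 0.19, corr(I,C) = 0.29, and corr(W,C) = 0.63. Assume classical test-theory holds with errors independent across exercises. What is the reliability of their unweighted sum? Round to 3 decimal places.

Var(I+W+C) = 3² + 2.9² + 19.6² + 2·[3·2.9·0.19 + 3·19.6·0.29 + 2.9·19.6·0.63] = 401.57 + 109.028 = 510.598.
Under uncorrelated errors the observed covariances equal the true-score covariances, so only the own-variance terms attenuate.
True-score variance = [3²·0.95 + 2.9²·0.85 + 19.6²·0.68] + 109.028 = 276.927 + 109.028 = 385.956.
Reliability = 385.956 / 510.598 = 0.756.

0.756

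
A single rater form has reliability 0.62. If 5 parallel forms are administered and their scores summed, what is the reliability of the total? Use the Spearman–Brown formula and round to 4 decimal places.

ρ_k = kρ / (1 + (k−1)ρ) = 5·0.62 / (1 + 4·0.62) = 3.100 / 3.480 = 0.8908.

0.8908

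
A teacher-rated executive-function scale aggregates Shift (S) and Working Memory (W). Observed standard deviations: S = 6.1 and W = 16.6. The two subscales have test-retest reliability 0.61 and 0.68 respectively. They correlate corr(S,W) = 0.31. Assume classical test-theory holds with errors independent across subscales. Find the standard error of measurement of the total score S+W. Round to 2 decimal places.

Var(total) = 312.77 + 62.7812 = 375.551.
True-score variance = 210.079 + 62.7812 = 272.86, so reliability = 0.7266.
Error variance = 375.551 − 272.86 = 102.691; SEM = √102.691 = 10.13.

10.13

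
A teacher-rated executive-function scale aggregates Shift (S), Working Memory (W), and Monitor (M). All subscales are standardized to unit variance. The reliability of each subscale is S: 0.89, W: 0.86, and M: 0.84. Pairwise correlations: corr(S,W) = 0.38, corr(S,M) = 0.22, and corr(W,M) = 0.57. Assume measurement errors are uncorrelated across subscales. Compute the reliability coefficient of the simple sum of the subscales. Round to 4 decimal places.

Var(S+W+M) = 3 + 2·[0.38 + 0.22 + 0.57] = 3 + 2.34 = 5.34.
Under uncorrelated errors the observed covariances equal the true-score covariances, so only the own-variance terms attenuate.
True-score variance = [0.89 + 0.86 + 0.84] + 2.34 = 2.59 + 2.34 = 4.93.
Reliability = 4.93 / 5.34 = 0.9232.

0.9232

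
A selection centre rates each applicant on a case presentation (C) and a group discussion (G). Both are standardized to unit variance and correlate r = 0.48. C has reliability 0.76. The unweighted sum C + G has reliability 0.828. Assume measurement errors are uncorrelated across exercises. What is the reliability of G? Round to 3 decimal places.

Var(C+G) = 2 + 2·0.48 = 2.960.
True-score variance = ρ_C + ρ_G + 2·0.48, so 0.828 = (0.76 + ρ_G + 0.96) / 2.960.
ρ_G = 0.828·2.960 − 0.76 − 0.96 = 0.731.

0.731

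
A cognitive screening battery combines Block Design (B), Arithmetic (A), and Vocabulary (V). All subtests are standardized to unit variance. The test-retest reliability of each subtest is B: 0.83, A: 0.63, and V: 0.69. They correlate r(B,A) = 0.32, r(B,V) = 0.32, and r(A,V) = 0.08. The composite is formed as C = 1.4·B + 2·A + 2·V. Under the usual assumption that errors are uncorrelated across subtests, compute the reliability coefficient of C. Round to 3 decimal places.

0.785

Var(C) = 1.4² + 2² + 2² + 2·[2.8·0.32 + 2.8·0.32 + 4·0.08] = 9.96 + 4.224 = 14.184.
Under uncorrelated errors the observed covariances equal the true-score covariances, so only the own-variance terms attenuate.
True-score variance = [1.4²·0.83 + 2²·0.63 + 2²·0.69] + 4.224 = 6.9068 + 4.224 = 11.1308.
Reliability = 11.1308 / 14.184 = 0.785.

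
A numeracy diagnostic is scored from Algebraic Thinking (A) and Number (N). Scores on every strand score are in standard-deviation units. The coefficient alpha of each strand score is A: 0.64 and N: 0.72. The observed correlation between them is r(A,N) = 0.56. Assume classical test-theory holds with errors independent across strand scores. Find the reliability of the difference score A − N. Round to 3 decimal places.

0.273

Var(A−N) = 1 + 1 − 2·0.56 = 2 − 1.12 = 0.88.
With uncorrelated errors the cross-covariances are all true-score covariance, so they carry over unchanged; only the diagonal terms shrink to ρᵢσᵢ².
True-score variance = [0.64 + 0.72] − 1.12 = 1.36 − 1.12 = 0.24.
Reliability = 0.24 / 0.88 = 0.273.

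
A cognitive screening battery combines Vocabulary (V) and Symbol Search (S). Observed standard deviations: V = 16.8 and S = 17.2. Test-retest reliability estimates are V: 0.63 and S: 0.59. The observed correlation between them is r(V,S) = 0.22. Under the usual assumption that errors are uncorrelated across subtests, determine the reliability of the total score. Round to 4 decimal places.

0.6799

Var(V+S) = 16.8² + 17.2² + 2·[16.8·17.2·0.22] = 578.08 + 127.142 = 705.222.
Because errors are independent across components, Cov(Tᵢ,Tⱼ) = Cov(Xᵢ,Xⱼ); the off-diagonal part of the true-score variance is the same as above.
True-score variance = [16.8²·0.63 + 17.2²·0.59] + 127.142 = 352.357 + 127.142 = 479.499.
Reliability = 479.499 / 705.222 = 0.6799.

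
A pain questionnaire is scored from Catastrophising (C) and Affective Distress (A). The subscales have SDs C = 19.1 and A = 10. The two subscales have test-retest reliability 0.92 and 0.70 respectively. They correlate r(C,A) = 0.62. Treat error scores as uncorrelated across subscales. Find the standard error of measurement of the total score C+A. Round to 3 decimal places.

7.693

Var(total) = 464.81 + 236.84 = 701.65.
True-score variance = 405.625 + 236.84 = 642.465, so reliability = 0.9156.
Error variance = 701.65 − 642.465 = 59.1848; SEM = √59.1848 = 7.693.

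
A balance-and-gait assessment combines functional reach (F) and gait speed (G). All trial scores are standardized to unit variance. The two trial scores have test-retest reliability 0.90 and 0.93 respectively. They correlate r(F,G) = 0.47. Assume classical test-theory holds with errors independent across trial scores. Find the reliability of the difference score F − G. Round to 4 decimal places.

0.8396

Var(F−G) = 1 + 1 − 2·0.47 = 2 − 0.94 = 1.06.
Under uncorrelated errors the observed covariances equal the true-score covariances, so only the own-variance terms attenuate.
True-score variance = [0.90 + 0.93] − 0.94 = 1.83 − 0.94 = 0.89.
Reliability = 0.89 / 1.06 = 0.8396.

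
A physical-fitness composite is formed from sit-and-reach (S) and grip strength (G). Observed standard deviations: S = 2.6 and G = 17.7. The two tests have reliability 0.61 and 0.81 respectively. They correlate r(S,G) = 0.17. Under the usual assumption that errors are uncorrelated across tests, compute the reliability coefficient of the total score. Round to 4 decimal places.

0.8148

Var(S+G) = 2.6² + 17.7² + 2·[2.6·17.7·0.17] = 320.05 + 15.6468 = 335.697.
Under uncorrelated errors the observed covariances equal the true-score covariances, so only the own-variance terms attenuate.
True-score variance = [2.6²·0.61 + 17.7²·0.81] + 15.6468 = 257.888 + 15.6468 = 273.535.
Reliability = 273.535 / 335.697 = 0.8148.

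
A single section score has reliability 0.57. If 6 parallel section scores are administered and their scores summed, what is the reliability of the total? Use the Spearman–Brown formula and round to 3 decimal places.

0.888

ρ_k = kρ / (1 + (k−1)ρ) = 6·0.57 / (1 + 5·0.57) = 3.420 / 3.850 = 0.888.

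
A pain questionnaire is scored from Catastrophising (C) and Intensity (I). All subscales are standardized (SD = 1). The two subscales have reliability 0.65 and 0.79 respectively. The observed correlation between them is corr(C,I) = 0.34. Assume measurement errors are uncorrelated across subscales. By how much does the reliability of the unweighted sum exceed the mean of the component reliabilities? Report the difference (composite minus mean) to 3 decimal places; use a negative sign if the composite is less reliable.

0.071

Var(sum) = 2 + 0.68 = 2.68; true-score variance = 1.44 + 0.68 = 2.12; composite reliability = 0.7910.
Mean component reliability = 0.7200.
Difference = 0.7910 − 0.7200 = 0.071.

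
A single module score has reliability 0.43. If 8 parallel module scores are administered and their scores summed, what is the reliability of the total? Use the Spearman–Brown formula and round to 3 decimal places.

0.858

ρ_k = kρ / (1 + (k−1)ρ) = 8·0.43 / (1 + 7·0.43) = 3.440 / 4.010 = 0.858.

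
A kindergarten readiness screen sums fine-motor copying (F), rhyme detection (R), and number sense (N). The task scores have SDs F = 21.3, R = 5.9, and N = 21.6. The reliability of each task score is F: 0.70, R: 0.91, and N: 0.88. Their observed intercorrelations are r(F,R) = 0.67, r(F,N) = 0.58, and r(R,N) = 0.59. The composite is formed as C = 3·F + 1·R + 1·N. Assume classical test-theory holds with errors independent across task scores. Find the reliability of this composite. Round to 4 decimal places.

0.8123

Var(C) = 3²·21.3² + 5.9² + 21.6² + 2·[3·21.3·5.9·0.67 + 3·21.3·21.6·0.58 + 5.9·21.6·0.59] = 4584.58 + 2256.65 = 6841.23.
With uncorrelated errors the cross-covariances are all true-score covariance, so they carry over unchanged; only the diagonal terms shrink to ρᵢσᵢ².
True-score variance = [3²·21.3²·0.70 + 5.9²·0.91 + 21.6²·0.88] + 2256.65 = 3300.5 + 2256.65 = 5557.15.
Reliability = 5557.15 / 6841.23 = 0.8123.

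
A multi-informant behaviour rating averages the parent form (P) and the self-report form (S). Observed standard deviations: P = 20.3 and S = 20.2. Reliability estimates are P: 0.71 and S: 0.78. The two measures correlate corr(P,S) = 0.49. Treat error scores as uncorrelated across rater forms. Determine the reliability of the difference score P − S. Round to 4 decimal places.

Var(P−S) = 20.3² + 20.2² − 2·20.3·20.2·0.49 = 820.13 − 401.859 = 418.271.
Under uncorrelated errors the observed covariances equal the true-score covariances, so only the own-variance terms attenuate.
True-score variance = [20.3²·0.71 + 20.2²·0.78] − 401.859 = 610.855 − 401.859 = 208.996.
Reliability = 208.996 / 418.271 = 0.4997.

0.4997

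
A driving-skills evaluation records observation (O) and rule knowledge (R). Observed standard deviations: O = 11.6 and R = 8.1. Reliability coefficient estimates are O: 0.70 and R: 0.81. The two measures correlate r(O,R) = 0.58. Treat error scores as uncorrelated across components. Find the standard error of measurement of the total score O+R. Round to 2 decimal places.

7.27

Var(total) = 200.17 + 108.994 = 309.164.
True-score variance = 147.336 + 108.994 = 256.33, so reliability = 0.8291.
Error variance = 309.164 − 256.33 = 52.8339; SEM = √52.8339 = 7.27.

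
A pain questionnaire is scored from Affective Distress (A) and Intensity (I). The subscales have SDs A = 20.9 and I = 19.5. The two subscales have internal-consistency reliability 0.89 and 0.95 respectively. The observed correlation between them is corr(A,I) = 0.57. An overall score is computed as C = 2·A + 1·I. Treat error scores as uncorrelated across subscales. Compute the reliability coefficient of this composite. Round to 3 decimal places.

Var(C) = 2²·20.9² + 19.5² + 2·[2·20.9·19.5·0.57] = 2127.49 + 929.214 = 3056.7.
Because errors are independent across components, Cov(Tᵢ,Tⱼ) = Cov(Xᵢ,Xⱼ); the off-diagonal part of the true-score variance is the same as above.
True-score variance = [2²·20.9²·0.89 + 19.5²·0.95] + 929.214 = 1916.28 + 929.214 = 2845.5.
Reliability = 2845.5 / 3056.7 = 0.931.

0.931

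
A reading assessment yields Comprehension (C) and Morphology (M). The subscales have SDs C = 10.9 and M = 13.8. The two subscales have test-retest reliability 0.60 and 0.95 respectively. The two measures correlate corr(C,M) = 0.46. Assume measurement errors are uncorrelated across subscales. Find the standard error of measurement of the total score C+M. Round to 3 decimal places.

7.553

Var(total) = 309.25 + 138.386 = 447.636.
True-score variance = 252.204 + 138.386 = 390.59, so reliability = 0.8726.
Error variance = 447.636 − 390.59 = 57.046; SEM = √57.046 = 7.553.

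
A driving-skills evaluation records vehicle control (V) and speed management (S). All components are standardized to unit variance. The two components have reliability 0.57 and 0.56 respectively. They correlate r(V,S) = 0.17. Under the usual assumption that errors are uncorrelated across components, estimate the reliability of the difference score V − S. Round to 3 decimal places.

Var(V−S) = 1 + 1 − 2·0.17 = 2 − 0.34 = 1.66.
Under uncorrelated errors the observed covariances equal the true-score covariances, so only the own-variance terms attenuate.
True-score variance = [0.57 + 0.56] − 0.34 = 1.13 − 0.34 = 0.79.
Reliability = 0.79 / 1.66 = 0.476.

0.476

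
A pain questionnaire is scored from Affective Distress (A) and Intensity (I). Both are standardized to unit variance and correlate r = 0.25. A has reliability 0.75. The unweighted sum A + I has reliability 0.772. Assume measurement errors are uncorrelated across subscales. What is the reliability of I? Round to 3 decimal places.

Var(A+I) = 2 + 2·0.25 = 2.500.
True-score variance = ρ_A + ρ_I + 2·0.25, so 0.772 = (0.75 + ρ_I + 0.50) / 2.500.
ρ_I = 0.772·2.500 − 0.75 − 0.50 = 0.680.

0.680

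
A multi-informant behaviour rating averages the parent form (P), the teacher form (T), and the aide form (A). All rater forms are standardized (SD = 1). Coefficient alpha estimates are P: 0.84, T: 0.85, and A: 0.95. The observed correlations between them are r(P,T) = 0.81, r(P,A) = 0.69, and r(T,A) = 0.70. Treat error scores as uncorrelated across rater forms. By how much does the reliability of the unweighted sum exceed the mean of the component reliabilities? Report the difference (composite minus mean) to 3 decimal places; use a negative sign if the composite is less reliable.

Var(sum) = 3 + 4.4 = 7.4; true-score variance = 2.64 + 4.4 = 7.04; composite reliability = 0.9514.
Mean component reliability = 0.8800.
Difference = 0.9514 − 0.8800 = 0.071.

0.071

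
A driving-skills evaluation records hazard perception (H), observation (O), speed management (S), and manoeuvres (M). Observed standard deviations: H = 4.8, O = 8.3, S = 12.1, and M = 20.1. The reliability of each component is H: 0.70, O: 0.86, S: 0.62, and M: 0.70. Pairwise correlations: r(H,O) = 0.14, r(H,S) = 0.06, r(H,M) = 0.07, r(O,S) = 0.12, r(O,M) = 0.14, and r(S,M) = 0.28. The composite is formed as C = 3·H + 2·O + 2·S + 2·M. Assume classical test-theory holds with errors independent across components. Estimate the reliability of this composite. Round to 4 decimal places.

Var(C) = 3²·4.8² + 2²·8.3² + 2²·12.1² + 2²·20.1² + 2·[6·4.8·8.3·0.14 + 6·4.8·12.1·0.06 + 6·4.8·20.1·0.07 + 4·8.3·12.1·0.12 + 4·8.3·20.1·0.14 + 4·12.1·20.1·0.28] = 2684.6 + 1017.84 = 3702.44.
Under uncorrelated errors the observed covariances equal the true-score covariances, so only the own-variance terms attenuate.
True-score variance = [3²·4.8²·0.70 + 2²·8.3²·0.86 + 2²·12.1²·0.62 + 2²·20.1²·0.70] + 1017.84 = 1876.46 + 1017.84 = 2894.3.
Reliability = 2894.3 / 3702.44 = 0.7817.

0.7817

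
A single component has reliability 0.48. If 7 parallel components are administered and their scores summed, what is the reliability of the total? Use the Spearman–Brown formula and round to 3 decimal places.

0.866

ρ_k = kρ / (1 + (k−1)ρ) = 7·0.48 / (1 + 6·0.48) = 3.360 / 3.880 = 0.866.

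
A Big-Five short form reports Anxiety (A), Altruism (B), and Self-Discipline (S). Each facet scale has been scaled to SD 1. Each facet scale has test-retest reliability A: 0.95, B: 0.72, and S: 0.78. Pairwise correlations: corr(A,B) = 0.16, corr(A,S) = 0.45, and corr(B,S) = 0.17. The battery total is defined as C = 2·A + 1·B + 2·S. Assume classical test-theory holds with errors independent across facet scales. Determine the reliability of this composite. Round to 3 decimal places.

Var(C) = 2² + 1 + 2² + 2·[2·0.16 + 4·0.45 + 2·0.17] = 9 + 4.92 = 13.92.
With uncorrelated errors the cross-covariances are all true-score covariance, so they carry over unchanged; only the diagonal terms shrink to ρᵢσᵢ².
True-score variance = [2²·0.95 + 0.72 + 2²·0.78] + 4.92 = 7.64 + 4.92 = 12.56.
Reliability = 12.56 / 13.92 = 0.902.

0.902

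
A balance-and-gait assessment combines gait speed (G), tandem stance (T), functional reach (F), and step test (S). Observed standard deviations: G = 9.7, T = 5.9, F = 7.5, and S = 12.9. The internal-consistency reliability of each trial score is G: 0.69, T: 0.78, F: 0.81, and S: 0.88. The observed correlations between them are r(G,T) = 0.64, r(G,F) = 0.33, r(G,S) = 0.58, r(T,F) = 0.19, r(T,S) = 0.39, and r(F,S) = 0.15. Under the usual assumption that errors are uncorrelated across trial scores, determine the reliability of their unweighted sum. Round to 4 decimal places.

0.9067

Var(G+T+F+S) = 9.7² + 5.9² + 7.5² + 12.9² + 2·[9.7·5.9·0.64 + 9.7·7.5·0.33 + 9.7·12.9·0.58 + 5.9·7.5·0.19 + 5.9·12.9·0.39 + 7.5·12.9·0.15] = 351.56 + 371.626 = 723.186.
Because errors are independent across components, Cov(Tᵢ,Tⱼ) = Cov(Xᵢ,Xⱼ); the off-diagonal part of the true-score variance is the same as above.
True-score variance = [9.7²·0.69 + 5.9²·0.78 + 7.5²·0.81 + 12.9²·0.88] + 371.626 = 284.077 + 371.626 = 655.703.
Reliability = 655.703 / 723.186 = 0.9067.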